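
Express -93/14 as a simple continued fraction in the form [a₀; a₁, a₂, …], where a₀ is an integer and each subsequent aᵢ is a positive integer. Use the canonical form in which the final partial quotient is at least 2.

[-7; 2, 1, 4]

-93 ÷ 14 → quotient -7, remainder 5
14 ÷ 5 → quotient 2, remainder 4
5 ÷ 4 → quotient 1, remainder 1
4 ÷ 1 → quotient 4, remainder 0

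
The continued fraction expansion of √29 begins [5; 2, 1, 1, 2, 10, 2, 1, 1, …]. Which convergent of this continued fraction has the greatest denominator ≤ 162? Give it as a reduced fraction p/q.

List convergents until the denominator exceeds the bound:
a_0 = 5: 5/1  (≤ bound)
a_1 = 2: 11/2  (≤ bound)
a_2 = 1: 16/3  (≤ bound)
a_3 = 1: 27/5  (≤ bound)
a_4 = 2: 70/13  (≤ bound)
a_5 = 10: 727/135  (≤ bound)
a_6 = 2: 1524/283  (> 162, stop)

727/135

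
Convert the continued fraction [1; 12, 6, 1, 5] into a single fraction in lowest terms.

Use the convergent recurrence hₖ = aₖ·hₖ₋₁ + hₖ₋₂ (and likewise for the denominators kₖ):
a_0 = 1: 1/1
a_1 = 12: 13/12
a_2 = 6: 79/73
a_3 = 1: 92/85
a_4 = 5: 539/498

539/498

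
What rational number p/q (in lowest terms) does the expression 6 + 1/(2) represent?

Use the convergent recurrence hₖ = aₖ·hₖ₋₁ + hₖ₋₂ (and likewise for the denominators kₖ):
a_0 = 6: 6/1
a_1 = 2: 13/2

13/2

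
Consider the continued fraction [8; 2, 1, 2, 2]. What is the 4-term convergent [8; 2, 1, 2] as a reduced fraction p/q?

67/8

Start with 2.
1 + 1/(2/1) = 1 + 1/2 = 3/2
2 + 1/(3/2) = 2 + 2/3 = 8/3
8 + 1/(8/3) = 8 + 3/8 = 67/8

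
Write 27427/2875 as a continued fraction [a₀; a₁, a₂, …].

Repeatedly divide and take the remainder:
⌊27427/2875⌋ = 9, remainder 1552
⌊2875/1552⌋ = 1, remainder 1323
⌊1552/1323⌋ = 1, remainder 229
⌊1323/229⌋ = 5, remainder 178
⌊229/178⌋ = 1, remainder 51
⌊178/51⌋ = 3, remainder 25
⌊51/25⌋ = 2, remainder 1
⌊25/1⌋ = 25, remainder 0

[9; 1, 1, 5, 1, 3, 2, 25]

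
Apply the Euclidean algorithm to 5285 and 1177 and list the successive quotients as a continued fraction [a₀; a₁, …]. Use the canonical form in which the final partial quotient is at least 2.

Repeatedly divide and take the remainder:
5285 = 4·1177 + 577, so a_0 = 4
1177 = 2·577 + 23, so a_1 = 2
577 = 25·23 + 2, so a_2 = 25
23 = 11·2 + 1, so a_3 = 11
2 = 2·1 + 0, so a_4 = 2

[4; 2, 25, 11, 2]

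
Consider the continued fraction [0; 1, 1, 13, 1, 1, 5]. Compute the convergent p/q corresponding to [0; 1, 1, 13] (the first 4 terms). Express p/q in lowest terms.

14/27

Start with 13.
1 + 1/(13/1) = 1 + 1/13 = 14/13
1 + 1/(14/13) = 1 + 13/14 = 27/14
0 + 1/(27/14) = 0 + 14/27 = 14/27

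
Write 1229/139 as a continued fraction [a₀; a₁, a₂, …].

Apply division with remainder until the remainder is 0:
⌊1229/139⌋ = 8, remainder 117
⌊139/117⌋ = 1, remainder 22
⌊117/22⌋ = 5, remainder 7
⌊22/7⌋ = 3, remainder 1
⌊7/1⌋ = 7, remainder 0

[8; 1, 5, 3, 7]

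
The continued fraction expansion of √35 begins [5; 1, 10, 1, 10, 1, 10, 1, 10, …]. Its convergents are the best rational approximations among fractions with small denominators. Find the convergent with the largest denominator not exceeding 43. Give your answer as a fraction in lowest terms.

a_0 = 5: 5/1  (≤ bound)
a_1 = 1: 6/1  (≤ bound)
a_2 = 10: 65/11  (≤ bound)
a_3 = 1: 71/12  (≤ bound)
a_4 = 10: 775/131  (> 43, stop)

71/12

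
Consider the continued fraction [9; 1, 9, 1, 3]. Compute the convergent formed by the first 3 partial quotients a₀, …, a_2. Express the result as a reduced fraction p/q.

a_0 = 9: 9/1
a_1 = 1: 10/1
a_2 = 9: 99/10

99/10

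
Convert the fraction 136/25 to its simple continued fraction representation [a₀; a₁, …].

136 ÷ 25 → quotient 5, remainder 11
25 ÷ 11 → quotient 2, remainder 3
11 ÷ 3 → quotient 3, remainder 2
3 ÷ 2 → quotient 1, remainder 1
2 ÷ 1 → quotient 2, remainder 0

[5; 2, 3, 1, 2]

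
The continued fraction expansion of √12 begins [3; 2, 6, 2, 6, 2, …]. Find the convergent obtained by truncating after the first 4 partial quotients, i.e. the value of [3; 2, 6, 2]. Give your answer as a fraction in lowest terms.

Start with 2.
6 + 1/(2/1) = 6 + 1/2 = 13/2
2 + 1/(13/2) = 2 + 2/13 = 28/13
3 + 1/(28/13) = 3 + 13/28 = 97/28

97/28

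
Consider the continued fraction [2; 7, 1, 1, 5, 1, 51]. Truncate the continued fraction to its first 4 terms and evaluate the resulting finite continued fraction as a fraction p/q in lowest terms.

32/15

Start with 1.
1 + 1/(1/1) = 1 + 1/1 = 2/1
7 + 1/(2/1) = 7 + 1/2 = 15/2
2 + 1/(15/2) = 2 + 2/15 = 32/15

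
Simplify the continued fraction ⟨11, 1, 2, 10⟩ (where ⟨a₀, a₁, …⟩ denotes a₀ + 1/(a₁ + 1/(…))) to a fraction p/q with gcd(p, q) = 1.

a_0 = 11: 11/1
a_1 = 1: 12/1
a_2 = 2: 35/3
a_3 = 10: 362/31

362/31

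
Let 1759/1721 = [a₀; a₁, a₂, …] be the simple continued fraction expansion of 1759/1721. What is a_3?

2

Apply division with remainder until the remainder is 0:
1759 = 1·1721 + 38, so a_0 = 1
1721 = 45·38 + 11, so a_1 = 45
38 = 3·11 + 5, so a_2 = 3
11 = 2·5 + 1, so a_3 = 2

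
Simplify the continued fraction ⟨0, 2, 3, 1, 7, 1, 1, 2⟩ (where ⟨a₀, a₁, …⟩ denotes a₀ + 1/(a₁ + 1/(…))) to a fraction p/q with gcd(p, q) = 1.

167/377

Start with 2.
1 + 1/(2/1) = 1 + 1/2 = 3/2
1 + 1/(3/2) = 1 + 2/3 = 5/3
7 + 1/(5/3) = 7 + 3/5 = 38/5
1 + 1/(38/5) = 1 + 5/38 = 43/38
3 + 1/(43/38) = 3 + 38/43 = 167/43
2 + 1/(167/43) = 2 + 43/167 = 377/167
0 + 1/(377/167) = 0 + 167/377 = 167/377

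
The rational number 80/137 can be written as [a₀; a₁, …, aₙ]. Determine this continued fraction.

[0; 1, 1, 2, 2, 11]

⌊80/137⌋ = 0, remainder 80
⌊137/80⌋ = 1, remainder 57
⌊80/57⌋ = 1, remainder 23
⌊57/23⌋ = 2, remainder 11
⌊23/11⌋ = 2, remainder 1
⌊11/1⌋ = 11, remainder 0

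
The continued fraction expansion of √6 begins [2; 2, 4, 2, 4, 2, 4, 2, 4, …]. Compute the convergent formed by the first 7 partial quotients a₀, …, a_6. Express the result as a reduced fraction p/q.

a_0 = 2: 2/1
a_1 = 2: 5/2
a_2 = 4: 22/9
a_3 = 2: 49/20
a_4 = 4: 218/89
a_5 = 2: 485/198
a_6 = 4: 2158/881

2158/881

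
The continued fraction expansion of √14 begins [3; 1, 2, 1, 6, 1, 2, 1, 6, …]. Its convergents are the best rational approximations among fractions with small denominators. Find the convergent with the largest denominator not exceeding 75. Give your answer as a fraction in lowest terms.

a_0 = 3: 3/1  (≤ bound)
a_1 = 1: 4/1  (≤ bound)
a_2 = 2: 11/3  (≤ bound)
a_3 = 1: 15/4  (≤ bound)
a_4 = 6: 101/27  (≤ bound)
a_5 = 1: 116/31  (≤ bound)
a_6 = 2: 333/89  (> 75, stop)

116/31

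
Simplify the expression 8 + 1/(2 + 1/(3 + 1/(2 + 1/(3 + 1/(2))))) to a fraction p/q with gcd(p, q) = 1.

Compute successive convergents:
a_0 = 8: 8/1
a_1 = 2: 17/2
a_2 = 3: 59/7
a_3 = 2: 135/16
a_4 = 3: 464/55
a_5 = 2: 1063/126

1063/126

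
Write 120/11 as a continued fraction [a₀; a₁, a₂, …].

Apply division with remainder until the remainder is 0:
120 = 10·11 + 10, so a_0 = 10
11 = 1·10 + 1, so a_1 = 1
10 = 10·1 + 0, so a_2 = 10

[10; 1, 10]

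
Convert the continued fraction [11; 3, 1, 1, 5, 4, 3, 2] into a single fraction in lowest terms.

13753/1219

Start with 2.
3 + 1/(2/1) = 3 + 1/2 = 7/2
4 + 1/(7/2) = 4 + 2/7 = 30/7
5 + 1/(30/7) = 5 + 7/30 = 157/30
1 + 1/(157/30) = 1 + 30/157 = 187/157
1 + 1/(187/157) = 1 + 157/187 = 344/187
3 + 1/(344/187) = 3 + 187/344 = 1219/344
11 + 1/(1219/344) = 11 + 344/1219 = 13753/1219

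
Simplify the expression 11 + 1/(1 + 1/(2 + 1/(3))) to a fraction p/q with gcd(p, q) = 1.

Build up convergents one term at a time:
a_0 = 11: 11/1
a_1 = 1: 12/1
a_2 = 2: 35/3
a_3 = 3: 117/10

117/10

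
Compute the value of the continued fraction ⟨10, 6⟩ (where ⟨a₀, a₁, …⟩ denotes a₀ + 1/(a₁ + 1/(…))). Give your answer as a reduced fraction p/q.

a_0 = 10: 10/1
a_1 = 6: 61/6

61/6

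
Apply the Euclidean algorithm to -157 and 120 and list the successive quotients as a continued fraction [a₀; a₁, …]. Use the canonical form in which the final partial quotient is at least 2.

-157 ÷ 120 → quotient -2, remainder 83
120 ÷ 83 → quotient 1, remainder 37
83 ÷ 37 → quotient 2, remainder 9
37 ÷ 9 → quotient 4, remainder 1
9 ÷ 1 → quotient 9, remainder 0

[-2; 1, 2, 4, 9]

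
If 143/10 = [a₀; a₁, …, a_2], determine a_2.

⌊143/10⌋ = 14, remainder 3
⌊10/3⌋ = 3, remainder 1
⌊3/1⌋ = 3, remainder 0

3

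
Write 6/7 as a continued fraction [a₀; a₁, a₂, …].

Apply division with remainder until the remainder is 0:
6 ÷ 7 → quotient 0, remainder 6
7 ÷ 6 → quotient 1, remainder 1
6 ÷ 1 → quotient 6, remainder 0

[0; 1, 6]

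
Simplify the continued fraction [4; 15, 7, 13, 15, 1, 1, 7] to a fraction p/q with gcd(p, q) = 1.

Work from the innermost term outward:
Start with 7.
1 + 1/(7/1) = 1 + 1/7 = 8/7
1 + 1/(8/7) = 1 + 7/8 = 15/8
15 + 1/(15/8) = 15 + 8/15 = 233/15
13 + 1/(233/15) = 13 + 15/233 = 3044/233
7 + 1/(3044/233) = 7 + 233/3044 = 21541/3044
15 + 1/(21541/3044) = 15 + 3044/21541 = 326159/21541
4 + 1/(326159/21541) = 4 + 21541/326159 = 1326177/326159

1326177/326159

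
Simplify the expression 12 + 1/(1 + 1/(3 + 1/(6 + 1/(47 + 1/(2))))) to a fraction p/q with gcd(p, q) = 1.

30407/2383

Start with 2.
47 + 1/(2/1) = 47 + 1/2 = 95/2
6 + 1/(95/2) = 6 + 2/95 = 572/95
3 + 1/(572/95) = 3 + 95/572 = 1811/572
1 + 1/(1811/572) = 1 + 572/1811 = 2383/1811
12 + 1/(2383/1811) = 12 + 1811/2383 = 30407/2383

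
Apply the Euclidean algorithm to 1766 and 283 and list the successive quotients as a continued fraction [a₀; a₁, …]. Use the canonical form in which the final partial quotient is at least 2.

[6; 4, 6, 5, 2]

⌊1766/283⌋ = 6, remainder 68
⌊283/68⌋ = 4, remainder 11
⌊68/11⌋ = 6, remainder 2
⌊11/2⌋ = 5, remainder 1
⌊2/1⌋ = 2, remainder 0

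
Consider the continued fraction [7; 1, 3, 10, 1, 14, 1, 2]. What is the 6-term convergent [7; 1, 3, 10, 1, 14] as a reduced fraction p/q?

Start with 14.
1 + 1/(14/1) = 1 + 1/14 = 15/14
10 + 1/(15/14) = 10 + 14/15 = 164/15
3 + 1/(164/15) = 3 + 15/164 = 507/164
1 + 1/(507/164) = 1 + 164/507 = 671/507
7 + 1/(671/507) = 7 + 507/671 = 5204/671

5204/671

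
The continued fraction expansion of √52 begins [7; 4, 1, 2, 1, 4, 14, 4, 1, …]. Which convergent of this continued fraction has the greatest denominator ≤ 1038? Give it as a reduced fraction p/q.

a_0 = 7: 7/1  (≤ bound)
a_1 = 4: 29/4  (≤ bound)
a_2 = 1: 36/5  (≤ bound)
a_3 = 2: 101/14  (≤ bound)
a_4 = 1: 137/19  (≤ bound)
a_5 = 4: 649/90  (≤ bound)
a_6 = 14: 9223/1279  (> 1038, stop)

649/90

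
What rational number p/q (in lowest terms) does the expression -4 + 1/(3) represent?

a_0 = -4: -4/1
a_1 = 3: -11/3

-11/3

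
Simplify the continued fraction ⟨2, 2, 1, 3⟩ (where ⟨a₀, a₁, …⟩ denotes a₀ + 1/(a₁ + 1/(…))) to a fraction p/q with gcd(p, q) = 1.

Start with 3.
1 + 1/(3/1) = 1 + 1/3 = 4/3
2 + 1/(4/3) = 2 + 3/4 = 11/4
2 + 1/(11/4) = 2 + 4/11 = 26/11

26/11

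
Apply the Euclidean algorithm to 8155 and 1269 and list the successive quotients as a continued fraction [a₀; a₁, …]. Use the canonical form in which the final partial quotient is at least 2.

[6; 2, 2, 1, 8, 2, 1, 6]

Repeatedly divide and take the remainder:
⌊8155/1269⌋ = 6, remainder 541
⌊1269/541⌋ = 2, remainder 187
⌊541/187⌋ = 2, remainder 167
⌊187/167⌋ = 1, remainder 20
⌊167/20⌋ = 8, remainder 7
⌊20/7⌋ = 2, remainder 6
⌊7/6⌋ = 1, remainder 1
⌊6/1⌋ = 6, remainder 0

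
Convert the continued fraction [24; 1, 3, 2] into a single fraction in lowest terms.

Start with 2.
3 + 1/(2/1) = 3 + 1/2 = 7/2
1 + 1/(7/2) = 1 + 2/7 = 9/7
24 + 1/(9/7) = 24 + 7/9 = 223/9

223/9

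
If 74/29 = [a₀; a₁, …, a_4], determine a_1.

74 = 2·29 + 16, so a_0 = 2
29 = 1·16 + 13, so a_1 = 1

1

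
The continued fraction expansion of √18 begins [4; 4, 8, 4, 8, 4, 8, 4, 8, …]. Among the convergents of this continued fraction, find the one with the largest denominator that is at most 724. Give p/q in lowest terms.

577/136

a_0 = 4: 4/1  (≤ bound)
a_1 = 4: 17/4  (≤ bound)
a_2 = 8: 140/33  (≤ bound)
a_3 = 4: 577/136  (≤ bound)
a_4 = 8: 4756/1121  (> 724, stop)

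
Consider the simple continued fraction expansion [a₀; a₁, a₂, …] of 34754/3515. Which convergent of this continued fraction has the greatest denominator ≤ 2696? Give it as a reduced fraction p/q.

a_0 = 9: 9/1  (≤ bound)
a_1 = 1: 10/1  (≤ bound)
a_2 = 7: 79/8  (≤ bound)
a_3 = 1: 89/9  (≤ bound)
a_4 = 7: 702/71  (≤ bound)
a_5 = 12: 8513/861  (≤ bound)
a_6 = 4: 34754/3515  (> 2696, stop)

8513/861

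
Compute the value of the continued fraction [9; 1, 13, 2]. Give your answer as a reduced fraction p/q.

288/29

Starting at the tail and folding back:
Start with 2.
13 + 1/(2/1) = 13 + 1/2 = 27/2
1 + 1/(27/2) = 1 + 2/27 = 29/27
9 + 1/(29/27) = 9 + 27/29 = 288/29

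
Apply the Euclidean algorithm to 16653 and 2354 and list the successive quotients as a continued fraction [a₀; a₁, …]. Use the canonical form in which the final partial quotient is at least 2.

[7; 13, 2, 4, 1, 1, 1, 5]

Run the Euclidean algorithm, recording each quotient:
16653 = 7·2354 + 175, so a_0 = 7
2354 = 13·175 + 79, so a_1 = 13
175 = 2·79 + 17, so a_2 = 2
79 = 4·17 + 11, so a_3 = 4
17 = 1·11 + 6, so a_4 = 1
11 = 1·6 + 5, so a_5 = 1
6 = 1·5 + 1, so a_6 = 1
5 = 5·1 + 0, so a_7 = 5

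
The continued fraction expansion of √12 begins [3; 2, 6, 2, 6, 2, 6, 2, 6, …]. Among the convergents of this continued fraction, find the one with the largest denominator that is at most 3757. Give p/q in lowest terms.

List convergents until the denominator exceeds the bound:
a_0 = 3: 3/1  (≤ bound)
a_1 = 2: 7/2  (≤ bound)
a_2 = 6: 45/13  (≤ bound)
a_3 = 2: 97/28  (≤ bound)
a_4 = 6: 627/181  (≤ bound)
a_5 = 2: 1351/390  (≤ bound)
a_6 = 6: 8733/2521  (≤ bound)
a_7 = 2: 18817/5432  (> 3757, stop)

8733/2521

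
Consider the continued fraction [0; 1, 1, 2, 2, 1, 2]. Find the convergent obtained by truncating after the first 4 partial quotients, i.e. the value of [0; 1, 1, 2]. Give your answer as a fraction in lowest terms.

Compute successive convergents:
a_0 = 0: 0/1
a_1 = 1: 1/1
a_2 = 1: 1/2
a_3 = 2: 3/5

3/5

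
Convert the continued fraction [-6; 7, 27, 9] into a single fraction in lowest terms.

Work from the innermost term outward:
Start with 9.
27 + 1/(9/1) = 27 + 1/9 = 244/9
7 + 1/(244/9) = 7 + 9/244 = 1717/244
-6 + 1/(1717/244) = -6 + 244/1717 = -10058/1717

-10058/1717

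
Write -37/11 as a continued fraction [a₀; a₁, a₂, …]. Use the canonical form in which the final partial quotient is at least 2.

-37 = -4·11 + 7, so a_0 = -4
11 = 1·7 + 4, so a_1 = 1
7 = 1·4 + 3, so a_2 = 1
4 = 1·3 + 1, so a_3 = 1
3 = 3·1 + 0, so a_4 = 3

[-4; 1, 1, 1, 3]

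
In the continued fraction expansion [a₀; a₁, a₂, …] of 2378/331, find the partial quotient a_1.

⌊2378/331⌋ = 7, remainder 61
⌊331/61⌋ = 5, remainder 26

5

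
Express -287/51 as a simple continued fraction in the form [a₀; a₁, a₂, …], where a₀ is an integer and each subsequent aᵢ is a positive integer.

-287 = -6·51 + 19, so a_0 = -6
51 = 2·19 + 13, so a_1 = 2
19 = 1·13 + 6, so a_2 = 1
13 = 2·6 + 1, so a_3 = 2
6 = 6·1 + 0, so a_4 = 6

[-6; 2, 1, 2, 6]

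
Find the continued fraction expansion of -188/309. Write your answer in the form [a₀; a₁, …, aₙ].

⌊-188/309⌋ = -1, remainder 121
⌊309/121⌋ = 2, remainder 67
⌊121/67⌋ = 1, remainder 54
⌊67/54⌋ = 1, remainder 13
⌊54/13⌋ = 4, remainder 2
⌊13/2⌋ = 6, remainder 1
⌊2/1⌋ = 2, remainder 0

[-1; 2, 1, 1, 4, 6, 2]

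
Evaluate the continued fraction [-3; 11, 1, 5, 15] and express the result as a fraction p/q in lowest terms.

-3140/1077

a_0 = -3: -3/1
a_1 = 11: -32/11
a_2 = 1: -35/12
a_3 = 5: -207/71
a_4 = 15: -3140/1077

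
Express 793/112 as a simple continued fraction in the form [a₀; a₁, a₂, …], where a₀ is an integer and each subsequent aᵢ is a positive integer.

Apply division with remainder until the remainder is 0:
793 ÷ 112 → quotient 7, remainder 9
112 ÷ 9 → quotient 12, remainder 4
9 ÷ 4 → quotient 2, remainder 1
4 ÷ 1 → quotient 4, remainder 0

[7; 12, 2, 4]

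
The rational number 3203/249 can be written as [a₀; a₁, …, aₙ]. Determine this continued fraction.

[12; 1, 6, 3, 11]

⌊3203/249⌋ = 12, remainder 215
⌊249/215⌋ = 1, remainder 34
⌊215/34⌋ = 6, remainder 11
⌊34/11⌋ = 3, remainder 1
⌊11/1⌋ = 11, remainder 0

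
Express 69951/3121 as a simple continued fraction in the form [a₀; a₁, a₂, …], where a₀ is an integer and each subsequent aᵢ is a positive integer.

[22; 2, 2, 2, 1, 2, 13, 5]

69951 = 22·3121 + 1289, so a_0 = 22
3121 = 2·1289 + 543, so a_1 = 2
1289 = 2·543 + 203, so a_2 = 2
543 = 2·203 + 137, so a_3 = 2
203 = 1·137 + 66, so a_4 = 1
137 = 2·66 + 5, so a_5 = 2
66 = 13·5 + 1, so a_6 = 13
5 = 5·1 + 0, so a_7 = 5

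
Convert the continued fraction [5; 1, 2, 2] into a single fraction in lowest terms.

Build up convergents one term at a time:
a_0 = 5: 5/1
a_1 = 1: 6/1
a_2 = 2: 17/3
a_3 = 2: 40/7

40/7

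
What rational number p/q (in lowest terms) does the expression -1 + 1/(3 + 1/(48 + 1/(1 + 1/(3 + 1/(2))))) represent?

Work from the innermost term outward:
Start with 2.
3 + 1/(2/1) = 3 + 1/2 = 7/2
1 + 1/(7/2) = 1 + 2/7 = 9/7
48 + 1/(9/7) = 48 + 7/9 = 439/9
3 + 1/(439/9) = 3 + 9/439 = 1326/439
-1 + 1/(1326/439) = -1 + 439/1326 = -887/1326

-887/1326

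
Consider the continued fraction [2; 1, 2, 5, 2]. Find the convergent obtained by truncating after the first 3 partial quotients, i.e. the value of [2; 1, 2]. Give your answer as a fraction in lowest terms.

Start with 2.
1 + 1/(2/1) = 1 + 1/2 = 3/2
2 + 1/(3/2) = 2 + 2/3 = 8/3

8/3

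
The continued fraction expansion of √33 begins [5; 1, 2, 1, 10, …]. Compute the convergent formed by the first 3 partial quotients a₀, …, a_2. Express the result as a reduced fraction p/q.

Use the convergent recurrence hₖ = aₖ·hₖ₋₁ + hₖ₋₂ (and likewise for the denominators kₖ):
a_0 = 5: 5/1
a_1 = 1: 6/1
a_2 = 2: 17/3

17/3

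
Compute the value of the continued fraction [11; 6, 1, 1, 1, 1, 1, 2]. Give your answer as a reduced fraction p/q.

1550/139

a_0 = 11: 11/1
a_1 = 6: 67/6
a_2 = 1: 78/7
a_3 = 1: 145/13
a_4 = 1: 223/20
a_5 = 1: 368/33
a_6 = 1: 591/53
a_7 = 2: 1550/139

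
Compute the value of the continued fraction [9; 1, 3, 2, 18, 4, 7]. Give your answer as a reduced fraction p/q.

a_0 = 9: 9/1
a_1 = 1: 10/1
a_2 = 3: 39/4
a_3 = 2: 88/9
a_4 = 18: 1623/166
a_5 = 4: 6580/673
a_6 = 7: 47683/4877

47683/4877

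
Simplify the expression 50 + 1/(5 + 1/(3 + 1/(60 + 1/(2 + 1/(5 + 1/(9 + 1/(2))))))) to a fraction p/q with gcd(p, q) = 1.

Start with 2.
9 + 1/(2/1) = 9 + 1/2 = 19/2
5 + 1/(19/2) = 5 + 2/19 = 97/19
2 + 1/(97/19) = 2 + 19/97 = 213/97
60 + 1/(213/97) = 60 + 97/213 = 12877/213
3 + 1/(12877/213) = 3 + 213/12877 = 38844/12877
5 + 1/(38844/12877) = 5 + 12877/38844 = 207097/38844
50 + 1/(207097/38844) = 50 + 38844/207097 = 10393694/207097

10393694/207097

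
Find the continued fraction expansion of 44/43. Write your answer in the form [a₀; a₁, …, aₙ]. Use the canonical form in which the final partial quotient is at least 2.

[1; 43]

44 = 1·43 + 1, so a_0 = 1
43 = 43·1 + 0, so a_1 = 43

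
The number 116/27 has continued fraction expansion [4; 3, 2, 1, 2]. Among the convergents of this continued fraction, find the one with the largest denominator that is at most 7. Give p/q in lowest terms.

a_0 = 4: 4/1  (≤ bound)
a_1 = 3: 13/3  (≤ bound)
a_2 = 2: 30/7  (≤ bound)
a_3 = 1: 43/10  (> 7, stop)

30/7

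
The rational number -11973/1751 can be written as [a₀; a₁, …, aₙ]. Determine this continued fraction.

[-7; 6, 6, 23, 2]

-11973 ÷ 1751 → quotient -7, remainder 284
1751 ÷ 284 → quotient 6, remainder 47
284 ÷ 47 → quotient 6, remainder 2
47 ÷ 2 → quotient 23, remainder 1
2 ÷ 1 → quotient 2, remainder 0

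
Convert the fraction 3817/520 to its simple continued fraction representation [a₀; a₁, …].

[7; 2, 1, 15, 11]

⌊3817/520⌋ = 7, remainder 177
⌊520/177⌋ = 2, remainder 166
⌊177/166⌋ = 1, remainder 11
⌊166/11⌋ = 15, remainder 1
⌊11/1⌋ = 11, remainder 0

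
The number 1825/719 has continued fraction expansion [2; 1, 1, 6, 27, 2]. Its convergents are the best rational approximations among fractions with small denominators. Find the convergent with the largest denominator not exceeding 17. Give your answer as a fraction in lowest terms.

a_0 = 2: 2/1  (≤ bound)
a_1 = 1: 3/1  (≤ bound)
a_2 = 1: 5/2  (≤ bound)
a_3 = 6: 33/13  (≤ bound)
a_4 = 27: 896/353  (> 17, stop)

33/13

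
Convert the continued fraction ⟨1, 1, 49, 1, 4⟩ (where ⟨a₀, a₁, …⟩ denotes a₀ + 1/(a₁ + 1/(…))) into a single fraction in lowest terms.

a_0 = 1: 1/1
a_1 = 1: 2/1
a_2 = 49: 99/50
a_3 = 1: 101/51
a_4 = 4: 503/254

503/254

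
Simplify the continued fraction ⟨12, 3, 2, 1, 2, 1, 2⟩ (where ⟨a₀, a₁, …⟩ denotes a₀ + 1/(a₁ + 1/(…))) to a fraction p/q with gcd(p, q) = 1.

a_0 = 12: 12/1
a_1 = 3: 37/3
a_2 = 2: 86/7
a_3 = 1: 123/10
a_4 = 2: 332/27
a_5 = 1: 455/37
a_6 = 2: 1242/101

1242/101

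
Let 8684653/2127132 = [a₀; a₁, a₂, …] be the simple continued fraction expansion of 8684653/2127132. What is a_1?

12

8684653 ÷ 2127132 → quotient 4, remainder 176125
2127132 ÷ 176125 → quotient 12, remainder 13632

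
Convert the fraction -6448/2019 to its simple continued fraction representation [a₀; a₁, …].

Run the Euclidean algorithm, recording each quotient:
⌊-6448/2019⌋ = -4, remainder 1628
⌊2019/1628⌋ = 1, remainder 391
⌊1628/391⌋ = 4, remainder 64
⌊391/64⌋ = 6, remainder 7
⌊64/7⌋ = 9, remainder 1
⌊7/1⌋ = 7, remainder 0

[-4; 1, 4, 6, 9, 7]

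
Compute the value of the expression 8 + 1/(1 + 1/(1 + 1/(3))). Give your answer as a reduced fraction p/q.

a_0 = 8: 8/1
a_1 = 1: 9/1
a_2 = 1: 17/2
a_3 = 3: 60/7

60/7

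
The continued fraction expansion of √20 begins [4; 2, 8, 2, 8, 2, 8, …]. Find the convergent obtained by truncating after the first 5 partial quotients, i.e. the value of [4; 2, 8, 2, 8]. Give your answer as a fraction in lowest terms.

a_0 = 4: 4/1
a_1 = 2: 9/2
a_2 = 8: 76/17
a_3 = 2: 161/36
a_4 = 8: 1364/305

1364/305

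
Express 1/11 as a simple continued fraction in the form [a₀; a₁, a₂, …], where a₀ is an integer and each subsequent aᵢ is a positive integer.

[0; 11]

1 = 0·11 + 1, so a_0 = 0
11 = 11·1 + 0, so a_1 = 11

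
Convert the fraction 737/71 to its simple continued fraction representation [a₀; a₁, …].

Repeatedly divide and take the remainder:
737 = 10·71 + 27, so a_0 = 10
71 = 2·27 + 17, so a_1 = 2
27 = 1·17 + 10, so a_2 = 1
17 = 1·10 + 7, so a_3 = 1
10 = 1·7 + 3, so a_4 = 1
7 = 2·3 + 1, so a_5 = 2
3 = 3·1 + 0, so a_6 = 3

[10; 2, 1, 1, 1, 2, 3]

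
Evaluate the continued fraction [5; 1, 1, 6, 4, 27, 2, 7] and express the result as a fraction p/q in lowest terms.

Starting at the tail and folding back:
Start with 7.
2 + 1/(7/1) = 2 + 1/7 = 15/7
27 + 1/(15/7) = 27 + 7/15 = 412/15
4 + 1/(412/15) = 4 + 15/412 = 1663/412
6 + 1/(1663/412) = 6 + 412/1663 = 10390/1663
1 + 1/(10390/1663) = 1 + 1663/10390 = 12053/10390
1 + 1/(12053/10390) = 1 + 10390/12053 = 22443/12053
5 + 1/(22443/12053) = 5 + 12053/22443 = 124268/22443

124268/22443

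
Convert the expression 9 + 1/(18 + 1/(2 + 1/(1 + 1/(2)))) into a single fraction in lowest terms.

Start with 2.
1 + 1/(2/1) = 1 + 1/2 = 3/2
2 + 1/(3/2) = 2 + 2/3 = 8/3
18 + 1/(8/3) = 18 + 3/8 = 147/8
9 + 1/(147/8) = 9 + 8/147 = 1331/147

1331/147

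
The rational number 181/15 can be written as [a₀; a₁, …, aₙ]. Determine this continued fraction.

[12; 15]

181 ÷ 15 → quotient 12, remainder 1
15 ÷ 1 → quotient 15, remainder 0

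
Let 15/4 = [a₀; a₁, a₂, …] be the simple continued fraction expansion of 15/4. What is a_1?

1

15 ÷ 4 → quotient 3, remainder 3
4 ÷ 3 → quotient 1, remainder 1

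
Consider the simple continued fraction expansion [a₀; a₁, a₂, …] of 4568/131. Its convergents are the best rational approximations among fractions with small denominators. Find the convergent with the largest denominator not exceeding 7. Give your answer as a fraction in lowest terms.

244/7

List convergents until the denominator exceeds the bound:
a_0 = 34: 34/1  (≤ bound)
a_1 = 1: 35/1  (≤ bound)
a_2 = 6: 244/7  (≤ bound)
a_3 = 1: 279/8  (> 7, stop)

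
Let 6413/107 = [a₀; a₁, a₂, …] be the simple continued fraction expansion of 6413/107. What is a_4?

2

6413 ÷ 107 → quotient 59, remainder 100
107 ÷ 100 → quotient 1, remainder 7
100 ÷ 7 → quotient 14, remainder 2
7 ÷ 2 → quotient 3, remainder 1
2 ÷ 1 → quotient 2, remainder 0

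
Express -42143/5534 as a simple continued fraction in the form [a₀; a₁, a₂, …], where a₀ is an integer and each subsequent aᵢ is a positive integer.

[-8; 2, 1, 1, 2, 60, 2, 3]

⌊-42143/5534⌋ = -8, remainder 2129
⌊5534/2129⌋ = 2, remainder 1276
⌊2129/1276⌋ = 1, remainder 853
⌊1276/853⌋ = 1, remainder 423
⌊853/423⌋ = 2, remainder 7
⌊423/7⌋ = 60, remainder 3
⌊7/3⌋ = 2, remainder 1
⌊3/1⌋ = 3, remainder 0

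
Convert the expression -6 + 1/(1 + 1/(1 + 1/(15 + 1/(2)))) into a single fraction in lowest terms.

-351/64

Start with 2.
15 + 1/(2/1) = 15 + 1/2 = 31/2
1 + 1/(31/2) = 1 + 2/31 = 33/31
1 + 1/(33/31) = 1 + 31/33 = 64/33
-6 + 1/(64/33) = -6 + 33/64 = -351/64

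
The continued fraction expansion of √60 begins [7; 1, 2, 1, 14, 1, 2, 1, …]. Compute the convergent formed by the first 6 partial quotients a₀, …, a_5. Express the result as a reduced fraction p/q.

488/63

Start with 1.
14 + 1/(1/1) = 14 + 1/1 = 15/1
1 + 1/(15/1) = 1 + 1/15 = 16/15
2 + 1/(16/15) = 2 + 15/16 = 47/16
1 + 1/(47/16) = 1 + 16/47 = 63/47
7 + 1/(63/47) = 7 + 47/63 = 488/63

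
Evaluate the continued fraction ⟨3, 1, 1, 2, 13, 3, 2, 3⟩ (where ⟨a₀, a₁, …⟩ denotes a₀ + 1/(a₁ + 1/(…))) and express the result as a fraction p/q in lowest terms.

5910/1643

Start with 3.
2 + 1/(3/1) = 2 + 1/3 = 7/3
3 + 1/(7/3) = 3 + 3/7 = 24/7
13 + 1/(24/7) = 13 + 7/24 = 319/24
2 + 1/(319/24) = 2 + 24/319 = 662/319
1 + 1/(662/319) = 1 + 319/662 = 981/662
1 + 1/(981/662) = 1 + 662/981 = 1643/981
3 + 1/(1643/981) = 3 + 981/1643 = 5910/1643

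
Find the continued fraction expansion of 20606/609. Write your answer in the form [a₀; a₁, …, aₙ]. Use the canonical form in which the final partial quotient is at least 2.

[33; 1, 5, 11, 9]

Repeatedly divide and take the remainder:
20606 = 33·609 + 509, so a_0 = 33
609 = 1·509 + 100, so a_1 = 1
509 = 5·100 + 9, so a_2 = 5
100 = 11·9 + 1, so a_3 = 11
9 = 9·1 + 0, so a_4 = 9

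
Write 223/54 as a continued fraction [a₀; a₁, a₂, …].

[4; 7, 1, 2, 2]

⌊223/54⌋ = 4, remainder 7
⌊54/7⌋ = 7, remainder 5
⌊7/5⌋ = 1, remainder 2
⌊5/2⌋ = 2, remainder 1
⌊2/1⌋ = 2, remainder 0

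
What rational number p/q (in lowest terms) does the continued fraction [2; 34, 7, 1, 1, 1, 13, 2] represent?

a_0 = 2: 2/1
a_1 = 34: 69/34
a_2 = 7: 485/239
a_3 = 1: 554/273
a_4 = 1: 1039/512
a_5 = 1: 1593/785
a_6 = 13: 21748/10717
a_7 = 2: 45089/22219

45089/22219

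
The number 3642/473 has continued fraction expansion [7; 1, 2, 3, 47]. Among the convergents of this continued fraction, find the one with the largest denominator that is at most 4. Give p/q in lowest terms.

23/3

a_0 = 7: 7/1  (≤ bound)
a_1 = 1: 8/1  (≤ bound)
a_2 = 2: 23/3  (≤ bound)
a_3 = 3: 77/10  (> 4, stop)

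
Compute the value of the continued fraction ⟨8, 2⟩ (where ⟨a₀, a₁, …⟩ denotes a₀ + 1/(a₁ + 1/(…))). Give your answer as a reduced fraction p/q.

Start with 2.
8 + 1/(2/1) = 8 + 1/2 = 17/2

17/2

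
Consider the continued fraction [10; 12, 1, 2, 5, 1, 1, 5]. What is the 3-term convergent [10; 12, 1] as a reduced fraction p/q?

Compute successive convergents:
a_0 = 10: 10/1
a_1 = 12: 121/12
a_2 = 1: 131/13

131/13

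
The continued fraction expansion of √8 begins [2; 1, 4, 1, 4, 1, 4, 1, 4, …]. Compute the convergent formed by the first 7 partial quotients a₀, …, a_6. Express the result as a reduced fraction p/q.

478/169

Start with 4.
1 + 1/(4/1) = 1 + 1/4 = 5/4
4 + 1/(5/4) = 4 + 4/5 = 24/5
1 + 1/(24/5) = 1 + 5/24 = 29/24
4 + 1/(29/24) = 4 + 24/29 = 140/29
1 + 1/(140/29) = 1 + 29/140 = 169/140
2 + 1/(169/140) = 2 + 140/169 = 478/169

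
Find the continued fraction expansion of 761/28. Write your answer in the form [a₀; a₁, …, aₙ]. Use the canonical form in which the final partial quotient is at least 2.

[27; 5, 1, 1, 2]

⌊761/28⌋ = 27, remainder 5
⌊28/5⌋ = 5, remainder 3
⌊5/3⌋ = 1, remainder 2
⌊3/2⌋ = 1, remainder 1
⌊2/1⌋ = 2, remainder 0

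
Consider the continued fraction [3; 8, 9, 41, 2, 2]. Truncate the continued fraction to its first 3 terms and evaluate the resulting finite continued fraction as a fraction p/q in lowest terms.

228/73

Start with 9.
8 + 1/(9/1) = 8 + 1/9 = 73/9
3 + 1/(73/9) = 3 + 9/73 = 228/73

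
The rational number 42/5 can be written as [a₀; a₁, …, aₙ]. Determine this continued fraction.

42 = 8·5 + 2, so a_0 = 8
5 = 2·2 + 1, so a_1 = 2
2 = 2·1 + 0, so a_2 = 2

[8; 2, 2]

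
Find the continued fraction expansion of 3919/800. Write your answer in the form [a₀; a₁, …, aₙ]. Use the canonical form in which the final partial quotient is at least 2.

Apply division with remainder until the remainder is 0:
3919 = 4·800 + 719, so a_0 = 4
800 = 1·719 + 81, so a_1 = 1
719 = 8·81 + 71, so a_2 = 8
81 = 1·71 + 10, so a_3 = 1
71 = 7·10 + 1, so a_4 = 7
10 = 10·1 + 0, so a_5 = 10

[4; 1, 8, 1, 7, 10]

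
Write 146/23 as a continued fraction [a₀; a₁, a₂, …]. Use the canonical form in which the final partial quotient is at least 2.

146 = 6·23 + 8, so a_0 = 6
23 = 2·8 + 7, so a_1 = 2
8 = 1·7 + 1, so a_2 = 1
7 = 7·1 + 0, so a_3 = 7

[6; 2, 1, 7]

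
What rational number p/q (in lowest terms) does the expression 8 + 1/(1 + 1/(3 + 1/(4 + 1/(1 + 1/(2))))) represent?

a_0 = 8: 8/1
a_1 = 1: 9/1
a_2 = 3: 35/4
a_3 = 4: 149/17
a_4 = 1: 184/21
a_5 = 2: 517/59

517/59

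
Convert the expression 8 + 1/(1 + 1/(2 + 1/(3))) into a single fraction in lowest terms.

87/10

Start with 3.
2 + 1/(3/1) = 2 + 1/3 = 7/3
1 + 1/(7/3) = 1 + 3/7 = 10/7
8 + 1/(10/7) = 8 + 7/10 = 87/10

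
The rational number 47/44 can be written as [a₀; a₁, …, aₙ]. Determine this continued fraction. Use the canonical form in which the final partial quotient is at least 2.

[1; 14, 1, 2]

47 ÷ 44 → quotient 1, remainder 3
44 ÷ 3 → quotient 14, remainder 2
3 ÷ 2 → quotient 1, remainder 1
2 ÷ 1 → quotient 2, remainder 0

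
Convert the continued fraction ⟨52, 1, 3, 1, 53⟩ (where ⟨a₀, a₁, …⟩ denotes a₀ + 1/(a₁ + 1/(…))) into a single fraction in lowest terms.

Start with 53.
1 + 1/(53/1) = 1 + 1/53 = 54/53
3 + 1/(54/53) = 3 + 53/54 = 215/54
1 + 1/(215/54) = 1 + 54/215 = 269/215
52 + 1/(269/215) = 52 + 215/269 = 14203/269

14203/269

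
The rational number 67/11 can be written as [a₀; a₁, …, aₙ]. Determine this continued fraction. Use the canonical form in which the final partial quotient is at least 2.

[6; 11]

Repeatedly divide and take the remainder:
⌊67/11⌋ = 6, remainder 1
⌊11/1⌋ = 11, remainder 0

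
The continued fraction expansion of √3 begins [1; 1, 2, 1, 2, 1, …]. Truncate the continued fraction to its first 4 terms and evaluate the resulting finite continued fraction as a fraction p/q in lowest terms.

Use the convergent recurrence hₖ = aₖ·hₖ₋₁ + hₖ₋₂ (and likewise for the denominators kₖ):
a_0 = 1: 1/1
a_1 = 1: 2/1
a_2 = 2: 5/3
a_3 = 1: 7/4

7/4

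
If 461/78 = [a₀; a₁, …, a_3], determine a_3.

7

⌊461/78⌋ = 5, remainder 71
⌊78/71⌋ = 1, remainder 7
⌊71/7⌋ = 10, remainder 1
⌊7/1⌋ = 7, remainder 0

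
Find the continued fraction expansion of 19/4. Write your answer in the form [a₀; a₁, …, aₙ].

19 = 4·4 + 3, so a_0 = 4
4 = 1·3 + 1, so a_1 = 1
3 = 3·1 + 0, so a_2 = 3

[4; 1, 3]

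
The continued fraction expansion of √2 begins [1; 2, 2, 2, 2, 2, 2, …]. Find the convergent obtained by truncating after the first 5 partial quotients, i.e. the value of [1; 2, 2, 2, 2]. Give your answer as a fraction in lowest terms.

41/29

a_0 = 1: 1/1
a_1 = 2: 3/2
a_2 = 2: 7/5
a_3 = 2: 17/12
a_4 = 2: 41/29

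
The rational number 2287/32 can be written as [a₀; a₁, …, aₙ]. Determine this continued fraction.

⌊2287/32⌋ = 71, remainder 15
⌊32/15⌋ = 2, remainder 2
⌊15/2⌋ = 7, remainder 1
⌊2/1⌋ = 2, remainder 0

[71; 2, 7, 2]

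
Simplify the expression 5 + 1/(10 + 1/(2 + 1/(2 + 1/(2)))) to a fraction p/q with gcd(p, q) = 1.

Start with 2.
2 + 1/(2/1) = 2 + 1/2 = 5/2
2 + 1/(5/2) = 2 + 2/5 = 12/5
10 + 1/(12/5) = 10 + 5/12 = 125/12
5 + 1/(125/12) = 5 + 12/125 = 637/125

637/125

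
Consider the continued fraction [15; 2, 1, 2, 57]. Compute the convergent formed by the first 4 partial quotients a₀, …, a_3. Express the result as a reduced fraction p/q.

123/8

Start with 2.
1 + 1/(2/1) = 1 + 1/2 = 3/2
2 + 1/(3/2) = 2 + 2/3 = 8/3
15 + 1/(8/3) = 15 + 3/8 = 123/8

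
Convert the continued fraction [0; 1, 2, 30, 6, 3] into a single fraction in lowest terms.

1165/1738

a_0 = 0: 0/1
a_1 = 1: 1/1
a_2 = 2: 2/3
a_3 = 30: 61/91
a_4 = 6: 368/549
a_5 = 3: 1165/1738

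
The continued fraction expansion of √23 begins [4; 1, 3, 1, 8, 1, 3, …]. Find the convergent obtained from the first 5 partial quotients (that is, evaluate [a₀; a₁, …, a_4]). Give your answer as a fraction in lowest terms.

Start with 8.
1 + 1/(8/1) = 1 + 1/8 = 9/8
3 + 1/(9/8) = 3 + 8/9 = 35/9
1 + 1/(35/9) = 1 + 9/35 = 44/35
4 + 1/(44/35) = 4 + 35/44 = 211/44

211/44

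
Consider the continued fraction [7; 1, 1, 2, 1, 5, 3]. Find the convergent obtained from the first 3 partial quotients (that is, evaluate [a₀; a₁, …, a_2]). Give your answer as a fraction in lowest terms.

Work from the innermost term outward:
Start with 1.
1 + 1/(1/1) = 1 + 1/1 = 2/1
7 + 1/(2/1) = 7 + 1/2 = 15/2

15/2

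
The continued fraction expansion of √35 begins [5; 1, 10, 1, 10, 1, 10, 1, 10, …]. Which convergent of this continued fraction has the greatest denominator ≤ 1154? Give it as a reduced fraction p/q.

846/143

a_0 = 5: 5/1  (≤ bound)
a_1 = 1: 6/1  (≤ bound)
a_2 = 10: 65/11  (≤ bound)
a_3 = 1: 71/12  (≤ bound)
a_4 = 10: 775/131  (≤ bound)
a_5 = 1: 846/143  (≤ bound)
a_6 = 10: 9235/1561  (> 1154, stop)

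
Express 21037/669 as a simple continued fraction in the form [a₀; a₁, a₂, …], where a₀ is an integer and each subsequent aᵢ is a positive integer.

[31; 2, 4, 12, 6]

Apply division with remainder until the remainder is 0:
⌊21037/669⌋ = 31, remainder 298
⌊669/298⌋ = 2, remainder 73
⌊298/73⌋ = 4, remainder 6
⌊73/6⌋ = 12, remainder 1
⌊6/1⌋ = 6, remainder 0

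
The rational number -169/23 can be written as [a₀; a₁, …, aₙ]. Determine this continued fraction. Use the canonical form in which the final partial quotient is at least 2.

Run the Euclidean algorithm, recording each quotient:
-169 = -8·23 + 15, so a_0 = -8
23 = 1·15 + 8, so a_1 = 1
15 = 1·8 + 7, so a_2 = 1
8 = 1·7 + 1, so a_3 = 1
7 = 7·1 + 0, so a_4 = 7

[-8; 1, 1, 1, 7]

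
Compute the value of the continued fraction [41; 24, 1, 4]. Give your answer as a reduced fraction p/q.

Starting at the tail and folding back:
Start with 4.
1 + 1/(4/1) = 1 + 1/4 = 5/4
24 + 1/(5/4) = 24 + 4/5 = 124/5
41 + 1/(124/5) = 41 + 5/124 = 5089/124

5089/124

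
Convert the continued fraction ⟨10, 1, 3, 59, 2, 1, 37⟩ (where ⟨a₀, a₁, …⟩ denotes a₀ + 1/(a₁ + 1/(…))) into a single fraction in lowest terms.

289558/26933

Build up convergents one term at a time:
a_0 = 10: 10/1
a_1 = 1: 11/1
a_2 = 3: 43/4
a_3 = 59: 2548/237
a_4 = 2: 5139/478
a_5 = 1: 7687/715
a_6 = 37: 289558/26933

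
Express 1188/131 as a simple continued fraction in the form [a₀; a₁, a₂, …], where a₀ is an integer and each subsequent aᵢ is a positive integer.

Apply division with remainder until the remainder is 0:
⌊1188/131⌋ = 9, remainder 9
⌊131/9⌋ = 14, remainder 5
⌊9/5⌋ = 1, remainder 4
⌊5/4⌋ = 1, remainder 1
⌊4/1⌋ = 4, remainder 0

[9; 14, 1, 1, 4]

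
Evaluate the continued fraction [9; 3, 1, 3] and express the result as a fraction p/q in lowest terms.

139/15

Build up convergents one term at a time:
a_0 = 9: 9/1
a_1 = 3: 28/3
a_2 = 1: 37/4
a_3 = 3: 139/15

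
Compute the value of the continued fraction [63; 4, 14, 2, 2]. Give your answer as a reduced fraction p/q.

18531/293

Use the convergent recurrence hₖ = aₖ·hₖ₋₁ + hₖ₋₂ (and likewise for the denominators kₖ):
a_0 = 63: 63/1
a_1 = 4: 253/4
a_2 = 14: 3605/57
a_3 = 2: 7463/118
a_4 = 2: 18531/293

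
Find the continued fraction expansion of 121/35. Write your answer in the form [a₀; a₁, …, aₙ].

[3; 2, 5, 3]

121 ÷ 35 → quotient 3, remainder 16
35 ÷ 16 → quotient 2, remainder 3
16 ÷ 3 → quotient 5, remainder 1
3 ÷ 1 → quotient 3, remainder 0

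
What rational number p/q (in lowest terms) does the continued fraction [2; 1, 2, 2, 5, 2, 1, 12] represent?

Compute successive convergents:
a_0 = 2: 2/1
a_1 = 1: 3/1
a_2 = 2: 8/3
a_3 = 2: 19/7
a_4 = 5: 103/38
a_5 = 2: 225/83
a_6 = 1: 328/121
a_7 = 12: 4161/1535

4161/1535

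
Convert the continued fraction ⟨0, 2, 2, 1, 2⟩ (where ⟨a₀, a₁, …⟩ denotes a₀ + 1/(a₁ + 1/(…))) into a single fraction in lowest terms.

8/19

Start with 2.
1 + 1/(2/1) = 1 + 1/2 = 3/2
2 + 1/(3/2) = 2 + 2/3 = 8/3
2 + 1/(8/3) = 2 + 3/8 = 19/8
0 + 1/(19/8) = 0 + 8/19 = 8/19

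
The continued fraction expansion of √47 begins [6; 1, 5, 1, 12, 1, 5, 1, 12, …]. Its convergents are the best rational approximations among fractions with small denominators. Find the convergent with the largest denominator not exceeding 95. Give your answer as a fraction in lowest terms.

617/90

a_0 = 6: 6/1  (≤ bound)
a_1 = 1: 7/1  (≤ bound)
a_2 = 5: 41/6  (≤ bound)
a_3 = 1: 48/7  (≤ bound)
a_4 = 12: 617/90  (≤ bound)
a_5 = 1: 665/97  (> 95, stop)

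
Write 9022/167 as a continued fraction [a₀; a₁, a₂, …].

[54; 41, 1, 3]

Apply division with remainder until the remainder is 0:
9022 = 54·167 + 4, so a_0 = 54
167 = 41·4 + 3, so a_1 = 41
4 = 1·3 + 1, so a_2 = 1
3 = 3·1 + 0, so a_3 = 3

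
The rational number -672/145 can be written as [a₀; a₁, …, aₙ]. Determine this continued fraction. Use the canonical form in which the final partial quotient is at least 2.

[-5; 2, 1, 2, 1, 3, 1, 2]

-672 ÷ 145 → quotient -5, remainder 53
145 ÷ 53 → quotient 2, remainder 39
53 ÷ 39 → quotient 1, remainder 14
39 ÷ 14 → quotient 2, remainder 11
14 ÷ 11 → quotient 1, remainder 3
11 ÷ 3 → quotient 3, remainder 2
3 ÷ 2 → quotient 1, remainder 1
2 ÷ 1 → quotient 2, remainder 0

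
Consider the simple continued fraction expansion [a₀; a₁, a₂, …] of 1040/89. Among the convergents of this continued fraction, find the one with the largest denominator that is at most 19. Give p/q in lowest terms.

222/19

a_0 = 11: 11/1  (≤ bound)
a_1 = 1: 12/1  (≤ bound)
a_2 = 2: 35/3  (≤ bound)
a_3 = 5: 187/16  (≤ bound)
a_4 = 1: 222/19  (≤ bound)
a_5 = 1: 409/35  (> 19, stop)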